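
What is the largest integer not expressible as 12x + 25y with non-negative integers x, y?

For two coprime denominations a and b, the Frobenius number (largest value not representable as a non-negative combination) is ab - a - b.
Here gcd(12, 25) = 1, so they are coprime.
F(12, 25) = 12·25 - 12 - 25 = 300 - 37 = 263

263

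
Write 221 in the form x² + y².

We need to find integers x, y > 0 such that x² + y² = 221.
Trying x = 5: y² = 221 - 5² = 221 - 25 = 196
y = 14
Check: 5² + 14² = 25 + 196 = 221 ✓

221 = 5² + 14²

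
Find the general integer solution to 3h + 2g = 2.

Step 1: Compute gcd(3, 2) = 1.
Since 1 divides 2, solutions exist.

Step 2: Find a particular solution using extended Euclidean algorithm.
We get h₀ = 2, g₀ = -2.
Check: 3*2 + 2*-2 = 2 = 2 ✓

Step 3: Write the general solution.
h = 2 + (2/1)t = 2 + 2t
g = -2 - (3/1)t = -2 - 3t
for any integer t.

h = 2 + 2t, g = -2 - 3t for integer t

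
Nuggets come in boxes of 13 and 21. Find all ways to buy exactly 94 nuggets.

We need non-negative integers (x, y) with 13x + 21y = 94.
For each x in 0..7, check if 94 - 13x is a non-negative multiple of 21.
x = 4: 21y = 42, y = 2 ✓

(4 boxes of 13, 2 boxes of 21)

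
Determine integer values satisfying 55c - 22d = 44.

Step 1: Check solvability.
gcd(55, 22) = 11
Since 11 divides 44, solutions exist.

Step 2: Apply extended Euclidean algorithm to find gcd.
We find integers such that 55*x0 + 22*y0 = 11

Step 3: Scale the particular solution.
Multiply by 44/11 = 4:
c = 4, d = 8

Step 4: Verify.
55*(4) - 22*(8) = 44 = 44 ✓

c = 4, d = 8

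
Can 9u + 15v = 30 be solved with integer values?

Step 1: Compute gcd(9, 15).
gcd(9, 15) = 3

Step 2: Check divisibility.
Does 3 divide 30? 30 = 3 x 10, so yes.

By the theorem on linear Diophantine equations, 9u + 15v = 30 has integer solutions if and only if gcd(9, 15) divides 30. Since 3 | 30, solutions exist.

Yes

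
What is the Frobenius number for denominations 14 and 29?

For two coprime denominations a and b, the Frobenius number (largest value not representable as a non-negative combination) is ab - a - b.
Here gcd(14, 29) = 1, so they are coprime.
F(14, 29) = 14·29 - 14 - 29 = 406 - 43 = 363

363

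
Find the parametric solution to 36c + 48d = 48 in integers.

Step 1: Compute gcd(36, 48) = 12.
Since 12 divides 48, solutions exist.

Step 2: Find a particular solution using extended Euclidean algorithm.
We get c₀ = -4, d₀ = 4.
Check: 36*-4 + 48*4 = 48 = 48 ✓

Step 3: Write the general solution.
c = -4 + (48/12)t = -4 + 4t
d = 4 - (36/12)t = 4 - 3t
for any integer t.

c = -4 + 4t, d = 4 - 3t for integer t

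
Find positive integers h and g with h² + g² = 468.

We need to find integers h, g > 0 such that h² + g² = 468.
Trying h = 12: g² = 468 - 12² = 468 - 144 = 324
g = 18
Check: 12² + 18² = 144 + 324 = 468 ✓

468 = 12² + 18²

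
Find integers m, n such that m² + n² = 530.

We need to find integers m, n > 0 such that m² + n² = 530.
Trying m = 1: n² = 530 - 1² = 530 - 1 = 529
n = 23
Check: 1² + 23² = 1 + 529 = 530 ✓

530 = 1² + 23²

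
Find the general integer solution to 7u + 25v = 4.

Step 1: Compute gcd(7, 25) = 1.
Since 1 divides 4, solutions exist.

Step 2: Find a particular solution using extended Euclidean algorithm.
We get u₀ = -28, v₀ = 8.
Check: 7*-28 + 25*8 = 4 = 4 ✓

Step 3: Write the general solution.
u = -28 + (25/1)t = -28 + 25t
v = 8 - (7/1)t = 8 - 7t
for any integer t.

u = -28 + 25t, v = 8 - 7t for integer t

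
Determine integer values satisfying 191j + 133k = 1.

Step 1: Check solvability.
gcd(191, 133) = 1
Since 1 divides 1, solutions exist.

Step 2: Apply extended Euclidean algorithm to find gcd.
We find integers such that 191*x0 + 133*y0 = 1

Step 3: Scale the particular solution.
Multiply by 1/1 = 1:
j = 39, k = -56

Step 4: Verify.
191*(39) + 133*(-56) = 1 = 1 ✓

j = 39, k = -56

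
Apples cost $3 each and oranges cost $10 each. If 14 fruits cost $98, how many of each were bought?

Let a = apples, o = oranges.
a + o = 14
3a + 10o = 98
Substitute o = 14 - a:
3a + 10(14 - a) = 98
(3 - 10)a = 98 - 140
-7a = -42
a = 6, o = 14 - 6 = 8

Apples: 6, Oranges: 8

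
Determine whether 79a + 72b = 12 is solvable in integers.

Step 1: Compute gcd(79, 72).
gcd(79, 72) = 1

Step 2: Check divisibility.
Does 1 divide 12? 12 = 1 x 12, so yes.

By the theorem on linear Diophantine equations, 79a + 72b = 12 has integer solutions if and only if gcd(79, 72) divides 12. Since 1 | 12, solutions exist.

Yes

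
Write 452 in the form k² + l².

We need to find integers k, l > 0 such that k² + l² = 452.
Trying k = 14: l² = 452 - 14² = 452 - 196 = 256
l = 16
Check: 14² + 16² = 196 + 256 = 452 ✓

452 = 14² + 16²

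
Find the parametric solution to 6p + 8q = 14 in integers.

Step 1: Compute gcd(6, 8) = 2.
Since 2 divides 14, solutions exist.

Step 2: Find a particular solution using extended Euclidean algorithm.
We get p₀ = -7, q₀ = 7.
Check: 6*-7 + 8*7 = 14 = 14 ✓

Step 3: Write the general solution.
p = -7 + (8/2)t = -7 + 4t
q = 7 - (6/2)t = 7 - 3t
for any integer t.

p = -7 + 4t, q = 7 - 3t for integer t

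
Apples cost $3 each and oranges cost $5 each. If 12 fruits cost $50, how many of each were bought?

Let a = apples, o = oranges.
a + o = 12
3a + 5o = 50
Substitute o = 12 - a:
3a + 5(12 - a) = 50
(3 - 5)a = 50 - 60
-2a = -10
a = 5, o = 12 - 5 = 7

Apples: 5, Oranges: 7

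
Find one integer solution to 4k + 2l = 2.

Step 1: Check solvability.
gcd(4, 2) = 2
Since 2 divides 2, solutions exist.

Step 2: Apply extended Euclidean algorithm to find gcd.
We find integers such that 4*x0 + 2*y0 = 2

Step 3: Scale the particular solution.
Multiply by 2/2 = 1:
k = 0, l = 1

Step 4: Verify.
4*(0) + 2*(1) = 2 = 2 ✓

k = 0, l = 1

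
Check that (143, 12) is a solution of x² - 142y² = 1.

Compute x² = 143² = 20449
Compute 142y² = 142·12² = 142·144 = 20448
x² - 142y² = 20449 - 20448 = 1
Since this equals 1, (143, 12) is a solution.

Yes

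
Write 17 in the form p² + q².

We need to find integers p, q > 0 such that p² + q² = 17.
Trying p = 1: q² = 17 - 1² = 17 - 1 = 16
q = 4
Check: 1² + 4² = 1 + 16 = 17 ✓

17 = 1² + 4²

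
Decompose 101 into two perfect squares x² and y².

We need to find integers x, y > 0 such that x² + y² = 101.
Trying x = 1: y² = 101 - 1² = 101 - 1 = 100
y = 10
Check: 1² + 10² = 1 + 100 = 101 ✓

101 = 1² + 10²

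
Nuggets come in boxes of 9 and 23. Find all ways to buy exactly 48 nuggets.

We need non-negative integers (x, y) with 9x + 23y = 48.
For each x in 0..5, check if 48 - 9x is a non-negative multiple of 23.
No x yields an integer y ≥ 0.

No solution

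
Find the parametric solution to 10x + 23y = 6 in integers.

Step 1: Compute gcd(10, 23) = 1.
Since 1 divides 6, solutions exist.

Step 2: Find a particular solution using extended Euclidean algorithm.
We get x₀ = 42, y₀ = -18.
Check: 10*42 + 23*-18 = 6 = 6 ✓

Step 3: Write the general solution.
x = 42 + (23/1)t = 42 + 23t
y = -18 - (10/1)t = -18 - 10t
for any integer t.

x = 42 + 23t, y = -18 - 10t for integer t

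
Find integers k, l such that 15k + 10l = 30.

Step 1: Check solvability.
gcd(15, 10) = 5
Since 5 divides 30, solutions exist.

Step 2: Apply extended Euclidean algorithm to find gcd.
We find integers such that 15*x0 + 10*y0 = 5

Step 3: Scale the particular solution.
Multiply by 30/5 = 6:
k = 6, l = -6

Step 4: Verify.
15*(6) + 10*(-6) = 30 = 30 ✓

k = 6, l = -6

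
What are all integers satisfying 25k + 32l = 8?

Step 1: Compute gcd(25, 32) = 1.
Since 1 divides 8, solutions exist.

Step 2: Find a particular solution using extended Euclidean algorithm.
We get k₀ = 72, l₀ = -56.
Check: 25*72 + 32*-56 = 8 = 8 ✓

Step 3: Write the general solution.
k = 72 + (32/1)t = 72 + 32t
l = -56 - (25/1)t = -56 - 25t
for any integer t.

k = 72 + 32t, l = -56 - 25t for integer t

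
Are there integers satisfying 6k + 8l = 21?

Step 1: Compute gcd(6, 8).
gcd(6, 8) = 2

Step 2: Check divisibility.
Does 2 divide 21? 21 = 2 x 10 + 1, so no.

By the theorem on linear Diophantine equations, 6k + 8l = 21 has integer solutions if and only if gcd(6, 8) divides 21. Since 2 does not divide 21, no solutions exist.

No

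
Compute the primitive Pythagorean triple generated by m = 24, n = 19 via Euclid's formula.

a = m² - n² = 24² - 19² = 576 - 361 = 215
b = 2mn = 2·24·19 = 912
c = m² + n² = 576 + 361 = 937
Verify: 215² + 912² = 46225 + 831744 = 877969 = 937² ✓

(215, 912, 937)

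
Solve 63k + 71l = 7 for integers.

Step 1: Check solvability.
gcd(63, 71) = 1
Since 1 divides 7, solutions exist.

Step 2: Apply extended Euclidean algorithm to find gcd.
We find integers such that 63*x0 + 71*y0 = 1

Step 3: Scale the particular solution.
Multiply by 7/1 = 7:
k = -63, l = 56

Step 4: Verify.
63*(-63) + 71*(56) = 7 = 7 ✓

k = -63, l = 56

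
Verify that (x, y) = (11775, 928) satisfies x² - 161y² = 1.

Compute x² = 11775² = 138650625
Compute 161y² = 161·928² = 161·861184 = 138650624
x² - 161y² = 138650625 - 138650624 = 1
Since this equals 1, (11775, 928) is a solution.

Yes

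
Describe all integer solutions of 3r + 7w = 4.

Step 1: Compute gcd(3, 7) = 1.
Since 1 divides 4, solutions exist.

Step 2: Find a particular solution using extended Euclidean algorithm.
We get r₀ = -8, w₀ = 4.
Check: 3*-8 + 7*4 = 4 = 4 ✓

Step 3: Write the general solution.
r = -8 + (7/1)t = -8 + 7t
w = 4 - (3/1)t = 4 - 3t
for any integer t.

r = -8 + 7t, w = 4 - 3t for integer t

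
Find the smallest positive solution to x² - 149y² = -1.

We need x² = 149y² - 1. Try successive y:
y = 1: x² = 149·1² - 1 = 148, not a perfect square
y = 2: x² = 149·2² - 1 = 595, not a perfect square
y = 3: x² = 149·3² - 1 = 1340, not a perfect square
...
y = 9305: x² = 149·9305² - 1 = 12900870724 = 113582² ✓
Check: 113582² - 149·9305² = 12900870724 - 12900870725 = -1 ✓

x = 113582, y = 9305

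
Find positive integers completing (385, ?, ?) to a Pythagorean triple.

We need the other leg and hypotenuse such that 385² + x² = c².
Take x = 552, c = 673: 385² + 552² = 148225 + 304704 = 452929 = 673² ✓
Triple: (385, 552, 673)

(385, 552, 673)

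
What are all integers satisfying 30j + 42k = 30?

Step 1: Compute gcd(30, 42) = 6.
Since 6 divides 30, solutions exist.

Step 2: Find a particular solution using extended Euclidean algorithm.
We get j₀ = 15, k₀ = -10.
Check: 30*15 + 42*-10 = 30 = 30 ✓

Step 3: Write the general solution.
j = 15 + (42/6)t = 15 + 7t
k = -10 - (30/6)t = -10 - 5t
for any integer t.

j = 15 + 7t, k = -10 - 5t for integer t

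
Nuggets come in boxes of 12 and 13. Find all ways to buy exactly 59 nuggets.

We need non-negative integers (x, y) with 12x + 13y = 59.
For each x in 0..4, check if 59 - 12x is a non-negative multiple of 13.
No x yields an integer y ≥ 0.

No solution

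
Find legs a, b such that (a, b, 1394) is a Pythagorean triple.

We need a² + b² = 1394² = 1943236.
Trying: 370² + 1344² = 136900 + 1806336 = 1943236 ✓

(370, 1344, 1394)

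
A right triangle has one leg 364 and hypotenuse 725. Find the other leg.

a² = c² - b² = 525625 - 132496 = 393129
a = 627

627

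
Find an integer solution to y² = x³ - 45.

Try small integer x values and check whether x³ - 45 is a perfect square.
x = 21: x³ - 45 = 21³ - 45 = 9261 - 45 = 9216
Is 9216 a perfect square? 96² = 9216 ✓
So (x, y) = (21, 96) is a solution.

x = 21, y = 96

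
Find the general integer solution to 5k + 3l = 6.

Step 1: Compute gcd(5, 3) = 1.
Since 1 divides 6, solutions exist.

Step 2: Find a particular solution using extended Euclidean algorithm.
We get k₀ = -6, l₀ = 12.
Check: 5*-6 + 3*12 = 6 = 6 ✓

Step 3: Write the general solution.
k = -6 + (3/1)t = -6 + 3t
l = 12 - (5/1)t = 12 - 5t
for any integer t.

k = -6 + 3t, l = 12 - 5t for integer t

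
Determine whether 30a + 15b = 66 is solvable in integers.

Step 1: Compute gcd(30, 15).
gcd(30, 15) = 15

Step 2: Check divisibility.
Does 15 divide 66? 66 = 15 x 4 + 6, so no.

By the theorem on linear Diophantine equations, 30a + 15b = 66 has integer solutions if and only if gcd(30, 15) divides 66. Since 15 does not divide 66, no solutions exist.

No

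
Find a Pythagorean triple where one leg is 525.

We need the other leg and hypotenuse such that 525² + x² = c².
Take x = 1040, c = 1165: 525² + 1040² = 275625 + 1081600 = 1357225 = 1165² ✓
Triple: (525, 1040, 1165)

(525, 1040, 1165)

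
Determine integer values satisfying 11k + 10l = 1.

Step 1: Check solvability.
gcd(11, 10) = 1
Since 1 divides 1, solutions exist.

Step 2: Apply extended Euclidean algorithm to find gcd.
We find integers such that 11*x0 + 10*y0 = 1

Step 3: Scale the particular solution.
Multiply by 1/1 = 1:
k = 1, l = -1

Step 4: Verify.
11*(1) + 10*(-1) = 1 = 1 ✓

k = 1, l = -1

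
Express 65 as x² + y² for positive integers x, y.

We need to find integers x, y > 0 such that x² + y² = 65.
Trying x = 1: y² = 65 - 1² = 65 - 1 = 64
y = 8
Check: 1² + 8² = 1 + 64 = 65 ✓

65 = 1² + 8²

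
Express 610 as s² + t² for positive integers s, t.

We need to find integers s, t > 0 such that s² + t² = 610.
Trying s = 9: t² = 610 - 9² = 610 - 81 = 529
t = 23
Check: 9² + 23² = 81 + 529 = 610 ✓

610 = 9² + 23²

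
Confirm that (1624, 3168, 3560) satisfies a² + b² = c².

Compute a² + b² = 1624² + 3168² = 2637376 + 10036224 = 12673600
Compute c² = 3560² = 12673600
Since 12673600 = 12673600, confirmed.

Yes, it is a Pythagorean triple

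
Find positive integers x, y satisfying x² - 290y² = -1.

We need x² = 290y² - 1. Try successive y:
y = 1: x² = 290·1² - 1 = 289 = 17² ✓
Check: 17² - 290·1² = 289 - 290 = -1 ✓

x = 17, y = 1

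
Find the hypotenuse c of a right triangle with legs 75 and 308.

c² = a² + b² = 75² + 308² = 5625 + 94864 = 100489
c = 317

317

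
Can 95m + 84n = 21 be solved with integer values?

Step 1: Compute gcd(95, 84).
gcd(95, 84) = 1

Step 2: Check divisibility.
Does 1 divide 21? 21 = 1 x 21, so yes.

By the theorem on linear Diophantine equations, 95m + 84n = 21 has integer solutions if and only if gcd(95, 84) divides 21. Since 1 | 21, solutions exist.

Yes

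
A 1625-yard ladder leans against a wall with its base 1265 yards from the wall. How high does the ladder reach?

The ladder, wall, and ground form a right triangle with hypotenuse 1625 and one leg 1265.
By the Pythagorean theorem: h² = 1625² - 1265² = 2640625 - 1600225 = 1040400
h = √1040400 = 1020 yards

1020 yards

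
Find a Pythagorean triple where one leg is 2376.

We need the other leg and hypotenuse such that 2376² + x² = c².
Take x = 1218, c = 2670: 2376² + 1218² = 5645376 + 1483524 = 7128900 = 2670² ✓
Triple: (1218, 2376, 2670)

(1218, 2376, 2670)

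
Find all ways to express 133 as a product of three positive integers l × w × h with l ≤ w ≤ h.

Iterate l from 1 to ⌊133^(1/3)⌋. For each l dividing 133, iterate w ≥ l with w dividing 133/l, and set h = 133/(l·w).
Triples found (2): (1×1×133), (1×7×19)

(1×1×133), (1×7×19)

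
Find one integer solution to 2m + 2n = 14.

Step 1: Check solvability.
gcd(2, 2) = 2
Since 2 divides 14, solutions exist.

Step 2: Apply extended Euclidean algorithm to find gcd.
We find integers such that 2*x0 + 2*y0 = 2

Step 3: Scale the particular solution.
Multiply by 14/2 = 7:
m = 0, n = 7

Step 4: Verify.
2*(0) + 2*(7) = 14 = 14 ✓

m = 0, n = 7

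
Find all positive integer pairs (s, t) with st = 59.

The positive divisors of 59 are: 1, 59.
Each divisor d gives the pair (d, 59/d):
(1, 59), (59, 1)

(1, 59), (59, 1)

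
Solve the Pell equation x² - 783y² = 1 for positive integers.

We seek the smallest positive integers (x, y) with x² - 783y² = 1, i.e., x² = 783y² + 1.
Try successive y values:
y = 1: x² = 783·1² + 1 = 784, x = 28 ✓

Verify: 28² - 783·1² = 784 - 783 = 1 ✓

x = 28, y = 1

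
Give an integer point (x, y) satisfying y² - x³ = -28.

Try small integer x values and check whether x³ - 28 is a perfect square.
x = 4: x³ - 28 = 4³ - 28 = 64 - 28 = 36
Is 36 a perfect square? 6² = 36 ✓
So (x, y) = (4, 6) is a solution.

x = 4, y = 6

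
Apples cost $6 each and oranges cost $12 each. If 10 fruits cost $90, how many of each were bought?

Let a = apples, o = oranges.
a + o = 10
6a + 12o = 90
Substitute o = 10 - a:
6a + 12(10 - a) = 90
(6 - 12)a = 90 - 120
-6a = -30
a = 5, o = 10 - 5 = 5

Apples: 5, Oranges: 5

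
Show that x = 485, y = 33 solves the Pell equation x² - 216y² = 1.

Compute x² = 485² = 235225
Compute 216y² = 216·33² = 216·1089 = 235224
x² - 216y² = 235225 - 235224 = 1
Since this equals 1, (485, 33) is a solution.

Yes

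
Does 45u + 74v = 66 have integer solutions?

Step 1: Compute gcd(45, 74).
gcd(45, 74) = 1

Step 2: Check divisibility.
Does 1 divide 66? 66 = 1 x 66, so yes.

By the theorem on linear Diophantine equations, 45u + 74v = 66 has integer solutions if and only if gcd(45, 74) divides 66. Since 1 | 66, solutions exist.

Yes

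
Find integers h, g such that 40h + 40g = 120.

Step 1: Check solvability.
gcd(40, 40) = 40
Since 40 divides 120, solutions exist.

Step 2: Apply extended Euclidean algorithm to find gcd.
We find integers such that 40*x0 + 40*y0 = 40

Step 3: Scale the particular solution.
Multiply by 120/40 = 3:
h = 0, g = 3

Step 4: Verify.
40*(0) + 40*(3) = 120 = 120 ✓

h = 0, g = 3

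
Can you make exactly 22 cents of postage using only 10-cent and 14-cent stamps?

We need non-negative x, y with 10x + 14y = 22.
gcd(10, 14) = 2 divides 22, so integer solutions exist, but checking x = 0..2 shows none with y ≥ 0.
So 22 cannot be made with non-negative stamp counts.

No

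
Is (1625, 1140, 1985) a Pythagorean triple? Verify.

Compute a² + b² = 1625² + 1140² = 2640625 + 1299600 = 3940225
Compute c² = 1985² = 3940225
Since 3940225 = 3940225, confirmed.

Yes, it is a Pythagorean triple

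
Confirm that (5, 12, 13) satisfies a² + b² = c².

Compute a² + b² = 5² + 12² = 25 + 144 = 169
Compute c² = 13² = 169
Since 169 = 169, confirmed.

Yes, it is a Pythagorean triple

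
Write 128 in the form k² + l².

We need to find integers k, l > 0 such that k² + l² = 128.
Trying k = 8: l² = 128 - 8² = 128 - 64 = 64
l = 8
Check: 8² + 8² = 64 + 64 = 128 ✓

128 = 8² + 8²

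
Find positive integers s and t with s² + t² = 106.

We need to find integers s, t > 0 such that s² + t² = 106.
Trying s = 5: t² = 106 - 5² = 106 - 25 = 81
t = 9
Check: 5² + 9² = 25 + 81 = 106 ✓

106 = 5² + 9²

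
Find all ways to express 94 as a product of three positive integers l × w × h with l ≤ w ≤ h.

Iterate l from 1 to ⌊94^(1/3)⌋. For each l dividing 94, iterate w ≥ l with w dividing 94/l, and set h = 94/(l·w).
Triples found (2): (1×1×94), (1×2×47)

(1×1×94), (1×2×47)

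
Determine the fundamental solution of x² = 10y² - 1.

We need x² = 10y² - 1. Try successive y:
y = 1: x² = 10·1² - 1 = 9 = 3² ✓
Check: 3² - 10·1² = 9 - 10 = -1 ✓

x = 3, y = 1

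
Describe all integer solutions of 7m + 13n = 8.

Step 1: Compute gcd(7, 13) = 1.
Since 1 divides 8, solutions exist.

Step 2: Find a particular solution using extended Euclidean algorithm.
We get m₀ = 16, n₀ = -8.
Check: 7*16 + 13*-8 = 8 = 8 ✓

Step 3: Write the general solution.
m = 16 + (13/1)t = 16 + 13t
n = -8 - (7/1)t = -8 - 7t
for any integer t.

m = 16 + 13t, n = -8 - 7t for integer t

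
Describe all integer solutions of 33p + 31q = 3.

Step 1: Compute gcd(33, 31) = 1.
Since 1 divides 3, solutions exist.

Step 2: Find a particular solution using extended Euclidean algorithm.
We get p₀ = -45, q₀ = 48.
Check: 33*-45 + 31*48 = 3 = 3 ✓

Step 3: Write the general solution.
p = -45 + (31/1)t = -45 + 31t
q = 48 - (33/1)t = 48 - 33t
for any integer t.

p = -45 + 31t, q = 48 - 33t for integer t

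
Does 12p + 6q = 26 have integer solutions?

Step 1: Compute gcd(12, 6).
gcd(12, 6) = 6

Step 2: Check divisibility.
Does 6 divide 26? 26 = 6 x 4 + 2, so no.

By the theorem on linear Diophantine equations, 12p + 6q = 26 has integer solutions if and only if gcd(12, 6) divides 26. Since 6 does not divide 26, no solutions exist.

No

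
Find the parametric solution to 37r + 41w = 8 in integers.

Step 1: Compute gcd(37, 41) = 1.
Since 1 divides 8, solutions exist.

Step 2: Find a particular solution using extended Euclidean algorithm.
We get r₀ = 80, w₀ = -72.
Check: 37*80 + 41*-72 = 8 = 8 ✓

Step 3: Write the general solution.
r = 80 + (41/1)t = 80 + 41t
w = -72 - (37/1)t = -72 - 37t
for any integer t.

r = 80 + 41t, w = -72 - 37t for integer t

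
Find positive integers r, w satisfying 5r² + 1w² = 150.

Try small values of r and check whether (150 - 5r²)/1 is a perfect square.
r = 5: 5·5² = 125, so 1w² = 150 - 125 = 25, giving w² = 25, w = 5.
Check: 5·5² + 1·5² = 125 + 25 = 150 ✓

r = 5, w = 5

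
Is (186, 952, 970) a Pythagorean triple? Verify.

Compute a² + b² = 186² + 952² = 34596 + 906304 = 940900
Compute c² = 970² = 940900
Since 940900 = 940900, confirmed.

Yes, it is a Pythagorean triple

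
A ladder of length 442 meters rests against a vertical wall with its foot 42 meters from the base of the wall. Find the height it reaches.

The ladder, wall, and ground form a right triangle with hypotenuse 442 and one leg 42.
By the Pythagorean theorem: h² = 442² - 42² = 195364 - 1764 = 193600
h = √193600 = 440 meters

440 meters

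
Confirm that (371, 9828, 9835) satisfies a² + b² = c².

Compute a² + b² = 371² + 9828² = 137641 + 96589584 = 96727225
Compute c² = 9835² = 96727225
Since 96727225 = 96727225, confirmed.

Yes, it is a Pythagorean triple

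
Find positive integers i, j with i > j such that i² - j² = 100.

Factor: i² - j² = (i+j)(i-j) = 100.
We need two factors of 100 with the same parity.
Use i+j = 50 and i-j = 2 (product 50·2 = 100).
Adding: 2i = 52, so i = 26.
Subtracting: 2j = 48, so j = 24.
Check: 26² - 24² = 676 - 576 = 100 ✓

i = 26, j = 24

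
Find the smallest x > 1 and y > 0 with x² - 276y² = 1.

We seek the smallest positive integers (x, y) with x² - 276y² = 1, i.e., x² = 276y² + 1.
Try successive y values:
y = 1: x² = 276·1² + 1 = 277, not a perfect square
y = 2: x² = 276·2² + 1 = 1105, not a perfect square
y = 3: x² = 276·3² + 1 = 2485, not a perfect square
... continuing the search (or via continued fractions) ...
y = 468: x² = 276·468² + 1 = 60450625, x = 7775 ✓

Verify: 7775² - 276·468² = 60450625 - 60450624 = 1 ✓

x = 7775, y = 468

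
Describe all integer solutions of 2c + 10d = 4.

Step 1: Compute gcd(2, 10) = 2.
Since 2 divides 4, solutions exist.

Step 2: Find a particular solution using extended Euclidean algorithm.
We get c₀ = 2, d₀ = 0.
Check: 2*2 + 10*0 = 4 = 4 ✓

Step 3: Write the general solution.
c = 2 + (10/2)t = 2 + 5t
d = 0 - (2/2)t = 0 - 1t
for any integer t.

c = 2 + 5t, d = 0 - 1t for integer t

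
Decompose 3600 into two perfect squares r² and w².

We need to find integers r, w > 0 such that r² + w² = 3600.
Trying r = 36: w² = 3600 - 36² = 3600 - 1296 = 2304
w = 48
Check: 36² + 48² = 1296 + 2304 = 3600 ✓

3600 = 36² + 48²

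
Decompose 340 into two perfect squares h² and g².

We need to find integers h, g > 0 such that h² + g² = 340.
Trying h = 4: g² = 340 - 4² = 340 - 16 = 324
g = 18
Check: 4² + 18² = 16 + 324 = 340 ✓

340 = 4² + 18²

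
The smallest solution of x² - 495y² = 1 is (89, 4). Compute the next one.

Solutions to x² - Dy² = 1 are generated by powers of (x₀ + y₀√D).
The next solution satisfies x₁ + y₁√495 = (x₀ + y₀√495)², giving:
x₁ = x₀² + 495y₀² = 89² + 495·4² = 7921 + 7920 = 15841
y₁ = 2x₀y₀ = 2·89·4 = 712

Verify: 15841² - 495·712² = 250937281 - 250937280 = 1 ✓

x = 15841, y = 712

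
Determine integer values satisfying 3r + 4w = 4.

Step 1: Check solvability.
gcd(3, 4) = 1
Since 1 divides 4, solutions exist.

Step 2: Apply extended Euclidean algorithm to find gcd.
We find integers such that 3*x0 + 4*y0 = 1

Step 3: Scale the particular solution.
Multiply by 4/1 = 4:
r = -4, w = 4

Step 4: Verify.
3*(-4) + 4*(4) = 4 = 4 ✓

r = -4, w = 4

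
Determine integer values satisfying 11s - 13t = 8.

Step 1: Check solvability.
gcd(11, 13) = 1
Since 1 divides 8, solutions exist.

Step 2: Apply extended Euclidean algorithm to find gcd.
We find integers such that 11*x0 + 13*y0 = 1

Step 3: Scale the particular solution.
Multiply by 8/1 = 8:
s = 48, t = 40

Step 4: Verify.
11*(48) - 13*(40) = 8 = 8 ✓

s = 48, t = 40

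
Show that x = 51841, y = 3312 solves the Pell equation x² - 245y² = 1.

Compute x² = 51841² = 2687489281
Compute 245y² = 245·3312² = 245·10969344 = 2687489280
x² - 245y² = 2687489281 - 2687489280 = 1
Since this equals 1, (51841, 3312) is a solution.

Yes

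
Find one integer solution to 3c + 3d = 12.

Step 1: Check solvability.
gcd(3, 3) = 3
Since 3 divides 12, solutions exist.

Step 2: Apply extended Euclidean algorithm to find gcd.
We find integers such that 3*x0 + 3*y0 = 3

Step 3: Scale the particular solution.
Multiply by 12/3 = 4:
c = 0, d = 4

Step 4: Verify.
3*(0) + 3*(4) = 12 = 12 ✓

c = 0, d = 4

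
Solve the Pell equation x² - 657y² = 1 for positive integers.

We seek the smallest positive integers (x, y) with x² - 657y² = 1, i.e., x² = 657y² + 1.
Try successive y values:
y = 1: x² = 657·1² + 1 = 658, not a perfect square
y = 2: x² = 657·2² + 1 = 2629, not a perfect square
y = 3: x² = 657·3² + 1 = 5914, not a perfect square
... continuing the search (or via continued fractions) ...
y = 89000: x² = 657·89000² + 1 = 5204097000001, x = 2281249 ✓

Verify: 2281249² - 657·89000² = 5204097000001 - 5204097000000 = 1 ✓

x = 2281249, y = 89000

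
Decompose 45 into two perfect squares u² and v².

We need to find integers u, v > 0 such that u² + v² = 45.
Trying u = 3: v² = 45 - 3² = 45 - 9 = 36
v = 6
Check: 3² + 6² = 9 + 36 = 45 ✓

45 = 3² + 6²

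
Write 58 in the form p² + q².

We need to find integers p, q > 0 such that p² + q² = 58.
Trying p = 3: q² = 58 - 3² = 58 - 9 = 49
q = 7
Check: 3² + 7² = 9 + 49 = 58 ✓

58 = 3² + 7²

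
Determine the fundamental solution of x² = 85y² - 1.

We need x² = 85y² - 1. Try successive y:
y = 1: x² = 85·1² - 1 = 84, not a perfect square
y = 2: x² = 85·2² - 1 = 339, not a perfect square
y = 3: x² = 85·3² - 1 = 764, not a perfect square
...
y = 41: x² = 85·41² - 1 = 142884 = 378² ✓
Check: 378² - 85·41² = 142884 - 142885 = -1 ✓

x = 378, y = 41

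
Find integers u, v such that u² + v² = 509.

We need to find integers u, v > 0 such that u² + v² = 509.
Trying u = 5: v² = 509 - 5² = 509 - 25 = 484
v = 22
Check: 5² + 22² = 25 + 484 = 509 ✓

509 = 5² + 22²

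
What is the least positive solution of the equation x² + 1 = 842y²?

We need x² = 842y² - 1. Try successive y:
y = 1: x² = 842·1² - 1 = 841 = 29² ✓
Check: 29² - 842·1² = 841 - 842 = -1 ✓

x = 29, y = 1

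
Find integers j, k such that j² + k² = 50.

We need to find integers j, k > 0 such that j² + k² = 50.
Trying j = 1: k² = 50 - 1² = 50 - 1 = 49
k = 7
Check: 1² + 7² = 1 + 49 = 50 ✓

50 = 1² + 7²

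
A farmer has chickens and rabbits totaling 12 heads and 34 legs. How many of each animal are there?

Let c = chickens, r = rabbits.
Heads: c + r = 12
Legs: 2c + 4r = 34
From the first equation, c = 12 - r. Substitute:
2(12 - r) + 4r = 34
24 + 2r = 34
r = (34 - 24)/2 = 5
c = 12 - 5 = 7

Chickens: 7, Rabbits: 5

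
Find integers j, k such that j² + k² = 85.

We need to find integers j, k > 0 such that j² + k² = 85.
Trying j = 2: k² = 85 - 2² = 85 - 4 = 81
k = 9
Check: 2² + 9² = 4 + 81 = 85 ✓

85 = 2² + 9²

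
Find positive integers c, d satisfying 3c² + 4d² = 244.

Try small values of c and check whether (244 - 3c²)/4 is a perfect square.
c = 4: 3·4² = 48, so 4d² = 244 - 48 = 196, giving d² = 49, d = 7.
Check: 3·4² + 4·7² = 48 + 196 = 244 ✓

c = 4, d = 7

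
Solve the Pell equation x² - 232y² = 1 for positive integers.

We seek the smallest positive integers (x, y) with x² - 232y² = 1, i.e., x² = 232y² + 1.
Try successive y values:
y = 1: x² = 232·1² + 1 = 233, not a perfect square
y = 2: x² = 232·2² + 1 = 929, not a perfect square
y = 3: x² = 232·3² + 1 = 2089, not a perfect square
... continuing the search (or via continued fractions) ...
y = 1287: x² = 232·1287² + 1 = 384277609, x = 19603 ✓

Verify: 19603² - 232·1287² = 384277609 - 384277608 = 1 ✓

x = 19603, y = 1287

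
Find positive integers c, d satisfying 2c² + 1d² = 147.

Try small values of c and check whether (147 - 2c²)/1 is a perfect square.
c = 7: 2·7² = 98, so 1d² = 147 - 98 = 49, giving d² = 49, d = 7.
Check: 2·7² + 1·7² = 98 + 49 = 147 ✓

c = 7, d = 7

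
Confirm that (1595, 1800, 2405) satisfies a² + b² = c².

Compute a² + b² = 1595² + 1800² = 2544025 + 3240000 = 5784025
Compute c² = 2405² = 5784025
Since 5784025 = 5784025, confirmed.

Yes, it is a Pythagorean triple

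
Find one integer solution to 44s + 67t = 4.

Step 1: Check solvability.
gcd(44, 67) = 1
Since 1 divides 4, solutions exist.

Step 2: Apply extended Euclidean algorithm to find gcd.
We find integers such that 44*x0 + 67*y0 = 1

Step 3: Scale the particular solution.
Multiply by 4/1 = 4:
s = 128, t = -84

Step 4: Verify.
44*(128) + 67*(-84) = 4 = 4 ✓

s = 128, t = -84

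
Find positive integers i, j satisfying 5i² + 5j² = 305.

Try small values of i and check whether (305 - 5i²)/5 is a perfect square.
i = 5: 5·5² = 125, so 5j² = 305 - 125 = 180, giving j² = 36, j = 6.
Check: 5·5² + 5·6² = 125 + 180 = 305 ✓

i = 5, j = 6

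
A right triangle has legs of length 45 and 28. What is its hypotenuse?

c² = a² + b² = 45² + 28² = 2025 + 784 = 2809
c = 53

53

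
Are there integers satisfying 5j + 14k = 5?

Step 1: Compute gcd(5, 14).
gcd(5, 14) = 1

Step 2: Check divisibility.
Does 1 divide 5? 5 = 1 x 5, so yes.

By the theorem on linear Diophantine equations, 5j + 14k = 5 has integer solutions if and only if gcd(5, 14) divides 5. Since 1 | 5, solutions exist.

Yes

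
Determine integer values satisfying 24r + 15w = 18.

Step 1: Check solvability.
gcd(24, 15) = 3
Since 3 divides 18, solutions exist.

Step 2: Apply extended Euclidean algorithm to find gcd.
We find integers such that 24*x0 + 15*y0 = 3

Step 3: Scale the particular solution.
Multiply by 18/3 = 6:
r = 12, w = -18

Step 4: Verify.
24*(12) + 15*(-18) = 18 = 18 ✓

r = 12, w = -18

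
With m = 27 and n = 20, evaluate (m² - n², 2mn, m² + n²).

a = m² - n² = 729 - 400 = 329
b = 2mn = 2·27·20 = 1080
c = m² + n² = 729 + 400 = 1129
Verify: 329² + 1080² = 108241 + 1166400 = 1274641 = 1129² ✓

(329, 1080, 1129)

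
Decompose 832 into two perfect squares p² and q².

We need to find integers p, q > 0 such that p² + q² = 832.
Trying p = 16: q² = 832 - 16² = 832 - 256 = 576
q = 24
Check: 16² + 24² = 256 + 576 = 832 ✓

832 = 16² + 24²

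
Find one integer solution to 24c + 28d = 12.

Step 1: Check solvability.
gcd(24, 28) = 4
Since 4 divides 12, solutions exist.

Step 2: Apply extended Euclidean algorithm to find gcd.
We find integers such that 24*x0 + 28*y0 = 4

Step 3: Scale the particular solution.
Multiply by 12/4 = 3:
c = -3, d = 3

Step 4: Verify.
24*(-3) + 28*(3) = 12 = 12 ✓

c = -3, d = 3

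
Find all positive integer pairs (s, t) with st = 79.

The positive divisors of 79 are: 1, 79.
Each divisor d gives the pair (d, 79/d):
(1, 79), (79, 1)

(1, 79), (79, 1)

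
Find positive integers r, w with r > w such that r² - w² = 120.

Factor: r² - w² = (r+w)(r-w) = 120.
We need two factors of 120 with the same parity.
Use r+w = 60 and r-w = 2 (product 60·2 = 120).
Adding: 2r = 62, so r = 31.
Subtracting: 2w = 58, so w = 29.
Check: 31² - 29² = 961 - 841 = 120 ✓

r = 31, w = 29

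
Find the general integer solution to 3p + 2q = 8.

Step 1: Compute gcd(3, 2) = 1.
Since 1 divides 8, solutions exist.

Step 2: Find a particular solution using extended Euclidean algorithm.
We get p₀ = 8, q₀ = -8.
Check: 3*8 + 2*-8 = 8 = 8 ✓

Step 3: Write the general solution.
p = 8 + (2/1)t = 8 + 2t
q = -8 - (3/1)t = -8 - 3t
for any integer t.

p = 8 + 2t, q = -8 - 3t for integer t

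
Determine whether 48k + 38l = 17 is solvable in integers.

Step 1: Compute gcd(48, 38).
gcd(48, 38) = 2

Step 2: Check divisibility.
Does 2 divide 17? 17 = 2 x 8 + 1, so no.

By the theorem on linear Diophantine equations, 48k + 38l = 17 has integer solutions if and only if gcd(48, 38) divides 17. Since 2 does not divide 17, no solutions exist.

No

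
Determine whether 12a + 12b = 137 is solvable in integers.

Step 1: Compute gcd(12, 12).
gcd(12, 12) = 12

Step 2: Check divisibility.
Does 12 divide 137? 137 = 12 x 11 + 5, so no.

By the theorem on linear Diophantine equations, 12a + 12b = 137 has integer solutions if and only if gcd(12, 12) divides 137. Since 12 does not divide 137, no solutions exist.

No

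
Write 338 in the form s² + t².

We need to find integers s, t > 0 such that s² + t² = 338.
Trying s = 7: t² = 338 - 7² = 338 - 49 = 289
t = 17
Check: 7² + 17² = 49 + 289 = 338 ✓

338 = 7² + 17²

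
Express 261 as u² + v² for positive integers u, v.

We need to find integers u, v > 0 such that u² + v² = 261.
Trying u = 6: v² = 261 - 6² = 261 - 36 = 225
v = 15
Check: 6² + 15² = 36 + 225 = 261 ✓

261 = 6² + 15²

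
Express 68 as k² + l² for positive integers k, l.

We need to find integers k, l > 0 such that k² + l² = 68.
Trying k = 2: l² = 68 - 2² = 68 - 4 = 64
l = 8
Check: 2² + 8² = 4 + 64 = 68 ✓

68 = 2² + 8²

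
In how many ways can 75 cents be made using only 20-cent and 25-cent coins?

We need non-negative integers (x, y) with 20x + 25y = 75.
For each x from 0 to 3, check if (75 - 20x) is a non-negative multiple of 25.
Solutions (x, y): (0,3)
Count: 1

1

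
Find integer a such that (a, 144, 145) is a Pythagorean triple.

a² = c² - b² = 145² - 144² = 21025 - 20736 = 289
a = sqrt(289) = 17

17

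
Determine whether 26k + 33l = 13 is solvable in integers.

Step 1: Compute gcd(26, 33).
gcd(26, 33) = 1

Step 2: Check divisibility.
Does 1 divide 13? 13 = 1 x 13, so yes.

By the theorem on linear Diophantine equations, 26k + 33l = 13 has integer solutions if and only if gcd(26, 33) divides 13. Since 1 | 13, solutions exist.

Yes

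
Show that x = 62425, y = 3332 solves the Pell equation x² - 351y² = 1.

Compute x² = 62425² = 3896880625
Compute 351y² = 351·3332² = 351·11102224 = 3896880624
x² - 351y² = 3896880625 - 3896880624 = 1
Since this equals 1, (62425, 3332) is a solution.

Yes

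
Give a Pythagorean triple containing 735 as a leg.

We need the other leg and hypotenuse such that 735² + x² = c².
Take x = 1456, c = 1631: 735² + 1456² = 540225 + 2119936 = 2660161 = 1631² ✓
Triple: (735, 1456, 1631)

(735, 1456, 1631)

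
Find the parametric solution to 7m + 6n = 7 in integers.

Step 1: Compute gcd(7, 6) = 1.
Since 1 divides 7, solutions exist.

Step 2: Find a particular solution using extended Euclidean algorithm.
We get m₀ = 7, n₀ = -7.
Check: 7*7 + 6*-7 = 7 = 7 ✓

Step 3: Write the general solution.
m = 7 + (6/1)t = 7 + 6t
n = -7 - (7/1)t = -7 - 7t
for any integer t.

m = 7 + 6t, n = -7 - 7t for integer t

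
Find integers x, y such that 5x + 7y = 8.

Step 1: Check solvability.
gcd(5, 7) = 1
Since 1 divides 8, solutions exist.

Step 2: Apply extended Euclidean algorithm to find gcd.
We find integers such that 5*x0 + 7*y0 = 1

Step 3: Scale the particular solution.
Multiply by 8/1 = 8:
x = 24, y = -16

Step 4: Verify.
5*(24) + 7*(-16) = 8 = 8 ✓

x = 24, y = -16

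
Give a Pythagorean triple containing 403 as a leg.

We need the other leg and hypotenuse such that 403² + x² = c².
Take x = 396, c = 565: 403² + 396² = 162409 + 156816 = 319225 = 565² ✓
Triple: (403, 396, 565)

(403, 396, 565)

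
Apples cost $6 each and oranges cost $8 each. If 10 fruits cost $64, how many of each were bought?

Let a = apples, o = oranges.
a + o = 10
6a + 8o = 64
Substitute o = 10 - a:
6a + 8(10 - a) = 64
(6 - 8)a = 64 - 80
-2a = -16
a = 8, o = 10 - 8 = 2

Apples: 8, Oranges: 2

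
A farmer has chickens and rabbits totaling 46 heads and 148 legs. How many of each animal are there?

Let c = chickens, r = rabbits.
Heads: c + r = 46
Legs: 2c + 4r = 148
From the first equation, c = 46 - r. Substitute:
2(46 - r) + 4r = 148
92 + 2r = 148
r = (148 - 92)/2 = 28
c = 46 - 28 = 18

Chickens: 18, Rabbits: 28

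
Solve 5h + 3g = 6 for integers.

Step 1: Check solvability.
gcd(5, 3) = 1
Since 1 divides 6, solutions exist.

Step 2: Apply extended Euclidean algorithm to find gcd.
We find integers such that 5*x0 + 3*y0 = 1

Step 3: Scale the particular solution.
Multiply by 6/1 = 6:
h = -6, g = 12

Step 4: Verify.
5*(-6) + 3*(12) = 6 = 6 ✓

h = -6, g = 12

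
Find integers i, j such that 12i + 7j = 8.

Step 1: Check solvability.
gcd(12, 7) = 1
Since 1 divides 8, solutions exist.

Step 2: Apply extended Euclidean algorithm to find gcd.
We find integers such that 12*x0 + 7*y0 = 1

Step 3: Scale the particular solution.
Multiply by 8/1 = 8:
i = 24, j = -40

Step 4: Verify.
12*(24) + 7*(-40) = 8 = 8 ✓

i = 24, j = -40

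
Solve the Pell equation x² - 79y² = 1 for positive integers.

We seek the smallest positive integers (x, y) with x² - 79y² = 1, i.e., x² = 79y² + 1.
Try successive y values:
y = 1: x² = 79·1² + 1 = 80, not a perfect square
y = 2: x² = 79·2² + 1 = 317, not a perfect square
y = 3: x² = 79·3² + 1 = 712, not a perfect square
... continuing the search (or via continued fractions) ...
y = 9: x² = 79·9² + 1 = 6400, x = 80 ✓

Verify: 80² - 79·9² = 6400 - 6399 = 1 ✓

x = 80, y = 9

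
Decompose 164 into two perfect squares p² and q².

We need to find integers p, q > 0 such that p² + q² = 164.
Trying p = 8: q² = 164 - 8² = 164 - 64 = 100
q = 10
Check: 8² + 10² = 64 + 100 = 164 ✓

164 = 8² + 10²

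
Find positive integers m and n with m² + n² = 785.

We need to find integers m, n > 0 such that m² + n² = 785.
Trying m = 1: n² = 785 - 1² = 785 - 1 = 784
n = 28
Check: 1² + 28² = 1 + 784 = 785 ✓

785 = 1² + 28²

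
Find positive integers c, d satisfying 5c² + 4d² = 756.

Try small values of c and check whether (756 - 5c²)/4 is a perfect square.
c = 10: 5·10² = 500, so 4d² = 756 - 500 = 256, giving d² = 64, d = 8.
Check: 5·10² + 4·8² = 500 + 256 = 756 ✓

c = 10, d = 8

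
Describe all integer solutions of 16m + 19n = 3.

Step 1: Compute gcd(16, 19) = 1.
Since 1 divides 3, solutions exist.

Step 2: Find a particular solution using extended Euclidean algorithm.
We get m₀ = 18, n₀ = -15.
Check: 16*18 + 19*-15 = 3 = 3 ✓

Step 3: Write the general solution.
m = 18 + (19/1)t = 18 + 19t
n = -15 - (16/1)t = -15 - 16t
for any integer t.

m = 18 + 19t, n = -15 - 16t for integer t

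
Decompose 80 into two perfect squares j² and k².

We need to find integers j, k > 0 such that j² + k² = 80.
Trying j = 4: k² = 80 - 4² = 80 - 16 = 64
k = 8
Check: 4² + 8² = 16 + 64 = 80 ✓

80 = 4² + 8²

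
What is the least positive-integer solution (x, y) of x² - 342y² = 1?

We seek the smallest positive integers (x, y) with x² - 342y² = 1, i.e., x² = 342y² + 1.
Try successive y values:
y = 1: x² = 342·1² + 1 = 343, not a perfect square
y = 2: x² = 342·2² + 1 = 1369, x = 37 ✓

Verify: 37² - 342·2² = 1369 - 1368 = 1 ✓

x = 37, y = 2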